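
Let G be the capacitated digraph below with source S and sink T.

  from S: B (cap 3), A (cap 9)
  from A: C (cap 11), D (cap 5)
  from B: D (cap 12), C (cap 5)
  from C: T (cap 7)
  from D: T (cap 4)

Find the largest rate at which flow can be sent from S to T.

11

Augment S→A→C→T: bottleneck 7, flow now 7.
Augment S→A→D→T: bottleneck 2, flow now 9.
Augment S→B→D→T: bottleneck 2, flow now 11.
No augmenting path remains; maximum flow = 11.
In the residual graph, reachable from S: {S, A, B, C, D}.
Min-cut edges: C→T (7), D→T (4); capacity 7 + 4 = 11.
This cut is saturated, so no flow can exceed 11.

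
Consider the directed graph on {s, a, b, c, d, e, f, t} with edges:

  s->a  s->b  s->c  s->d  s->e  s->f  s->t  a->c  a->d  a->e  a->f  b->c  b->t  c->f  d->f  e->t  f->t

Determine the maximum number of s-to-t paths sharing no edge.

Assign every edge capacity 1; by Menger, the answer equals the max flow.
Path s→t (+1); total 1.
Path s→b→t (+1); total 2.
Path s→e→t (+1); total 3.
Path s→f→t (+1); total 4.
No residual s→t path; max flow = 4.
Certifying cut of size 4: {e→t, f→t, s→b, s→t}.

4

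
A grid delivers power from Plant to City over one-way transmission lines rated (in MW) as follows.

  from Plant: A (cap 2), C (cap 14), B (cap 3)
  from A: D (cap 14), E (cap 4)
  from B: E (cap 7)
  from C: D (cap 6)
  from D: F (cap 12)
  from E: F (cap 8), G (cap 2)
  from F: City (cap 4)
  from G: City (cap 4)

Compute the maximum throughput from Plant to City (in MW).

6

Augment Plant→A→D→F→City: bottleneck 2, flow now 2.
Augment Plant→B→E→F→City: bottleneck 2, flow now 4.
Augment Plant→B→E→G→City: bottleneck 1, flow now 5.
Augment Plant→C→D→A→E→G→City: bottleneck 1, flow now 6. (uses reverse residual edge)
No augmenting path remains; maximum flow = 6.
In the residual graph, reachable from Plant: {Plant, A, B, C, D, E, F}.
Min-cut edges: E→G (2), F→City (4); capacity 2 + 4 = 6.
This cut is saturated, so no flow can exceed 6.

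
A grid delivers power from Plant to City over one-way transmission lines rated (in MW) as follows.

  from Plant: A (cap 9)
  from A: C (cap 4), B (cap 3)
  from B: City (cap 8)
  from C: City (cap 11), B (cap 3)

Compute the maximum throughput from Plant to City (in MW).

Augment Plant→A→B→City: bottleneck 3, flow now 3.
Augment Plant→A→C→City: bottleneck 4, flow now 7.
No augmenting path remains; maximum flow = 7.
In the residual graph, reachable from Plant: {Plant, A}.
Min-cut edges: A→B (3), A→C (4); capacity 3 + 4 = 7.
This cut is saturated, so no flow can exceed 7.

7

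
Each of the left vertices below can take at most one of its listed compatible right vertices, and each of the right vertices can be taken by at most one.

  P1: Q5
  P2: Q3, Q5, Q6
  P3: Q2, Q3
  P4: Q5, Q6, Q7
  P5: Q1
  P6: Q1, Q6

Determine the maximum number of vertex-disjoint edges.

Unit-capacity flow: source→left, listed edges, right→sink; max matching = max flow.
Augmenting path P1→Q5 (+1); matched 1.
Augmenting path P2→Q3 (+1); matched 2.
Augmenting path P3→Q2 (+1); matched 3.
Augmenting path P4→Q6 (+1); matched 4.
Augmenting path P5→Q1 (+1); matched 5.
Augmenting path P6→Q6→P4→Q7 (+1); matched 6.
No augmenting path remains; maximum matching = 6.
König certificate: {P1, P2, P3, P4, P5, P6} is a vertex cover of size 6 (every listed pair touches it), so no matching can be larger.

6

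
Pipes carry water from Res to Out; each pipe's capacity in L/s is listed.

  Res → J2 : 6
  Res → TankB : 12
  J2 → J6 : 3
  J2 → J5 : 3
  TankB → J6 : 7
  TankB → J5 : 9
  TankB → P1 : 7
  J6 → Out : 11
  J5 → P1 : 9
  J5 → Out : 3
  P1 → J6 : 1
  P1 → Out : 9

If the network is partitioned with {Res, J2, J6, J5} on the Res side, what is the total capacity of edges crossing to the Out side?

35

Edges leaving {Res, J2, J6, J5}: Res→TankB (12), J6→Out (11), J5→P1 (9), J5→Out (3).
Cut capacity = 12 + 11 + 9 + 3 = 35.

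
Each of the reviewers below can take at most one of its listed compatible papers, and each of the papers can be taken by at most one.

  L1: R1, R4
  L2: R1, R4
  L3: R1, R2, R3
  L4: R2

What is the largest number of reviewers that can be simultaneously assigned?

4

Unit-capacity flow: source→left, listed edges, right→sink; max matching = max flow.
Augmenting path L1→R1 (+1); matched 1.
Augmenting path L2→R4 (+1); matched 2.
Augmenting path L3→R2 (+1); matched 3.
Augmenting path L4→R2→L3→R3 (+1); matched 4.
No augmenting path remains; maximum matching = 4.
König certificate: {L1, L2, L3, L4} is a vertex cover of size 4 (every listed pair touches it), so no matching can be larger.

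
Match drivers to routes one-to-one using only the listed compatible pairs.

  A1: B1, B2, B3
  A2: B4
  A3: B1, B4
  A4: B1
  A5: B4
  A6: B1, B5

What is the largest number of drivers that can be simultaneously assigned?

Unit-capacity flow: source→left, listed edges, right→sink; max matching = max flow.
Augmenting path A1→B1 (+1); matched 1.
Augmenting path A2→B4 (+1); matched 2.
Augmenting path A6→B5 (+1); matched 3.
Augmenting path A3→B1→A1→B2 (+1); matched 4.
No augmenting path remains; maximum matching = 4.
König certificate: {A1, A6, B1, B4} is a vertex cover of size 4 (every listed pair touches it), so no matching can be larger.

4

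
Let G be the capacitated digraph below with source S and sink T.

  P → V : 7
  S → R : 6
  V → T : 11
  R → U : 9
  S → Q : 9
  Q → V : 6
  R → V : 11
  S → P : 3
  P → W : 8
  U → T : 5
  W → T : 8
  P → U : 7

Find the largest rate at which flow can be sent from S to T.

Augment S→P→U→T: bottleneck 3, flow now 3.
Augment S→Q→V→T: bottleneck 6, flow now 9.
Augment S→R→U→T: bottleneck 2, flow now 11.
Augment S→R→V→T: bottleneck 4, flow now 15.
No augmenting path remains; maximum flow = 15.
In the residual graph, reachable from S: {S, Q}.
Min-cut edges: S→P (3), S→R (6), Q→V (6); capacity 3 + 6 + 6 = 15.
This cut is saturated, so no flow can exceed 15.

15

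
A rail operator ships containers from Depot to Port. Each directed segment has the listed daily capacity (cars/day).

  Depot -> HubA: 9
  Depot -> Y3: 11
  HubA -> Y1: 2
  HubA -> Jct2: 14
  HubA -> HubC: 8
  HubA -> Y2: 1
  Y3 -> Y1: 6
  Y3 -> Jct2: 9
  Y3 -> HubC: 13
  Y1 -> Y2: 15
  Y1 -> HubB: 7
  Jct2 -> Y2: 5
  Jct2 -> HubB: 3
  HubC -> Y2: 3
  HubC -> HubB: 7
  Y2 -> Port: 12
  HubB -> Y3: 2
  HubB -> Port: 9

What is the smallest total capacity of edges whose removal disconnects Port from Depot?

20

Augment Depot→HubA→Y2→Port: bottleneck 1, flow now 1.
Augment Depot→HubA→Y1→Y2→Port: bottleneck 2, flow now 3.
Augment Depot→HubA→Jct2→Y2→Port: bottleneck 5, flow now 8.
Augment Depot→HubA→Jct2→HubB→Port: bottleneck 1, flow now 9.
Augment Depot→Y3→Y1→Y2→Port: bottleneck 4, flow now 13.
Augment Depot→Y3→Y1→HubB→Port: bottleneck 2, flow now 15.
Augment Depot→Y3→Jct2→HubB→Port: bottleneck 2, flow now 17.
Augment Depot→Y3→HubC→HubB→Port: bottleneck 3, flow now 20.
No augmenting path remains; maximum flow = 20.
By max-flow min-cut, the minimum cut capacity equals the max flow.
In the residual graph, reachable from Depot: {Depot}.
Min-cut edges: Depot→HubA (9), Depot→Y3 (11); capacity 9 + 11 = 20.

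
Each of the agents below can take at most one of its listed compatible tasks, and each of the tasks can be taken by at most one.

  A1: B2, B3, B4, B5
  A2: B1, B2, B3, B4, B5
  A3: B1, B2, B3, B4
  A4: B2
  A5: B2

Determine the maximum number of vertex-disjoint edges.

Unit-capacity flow: source→left, listed edges, right→sink; max matching = max flow.
Augmenting path A1→B2 (+1); matched 1.
Augmenting path A2→B1 (+1); matched 2.
Augmenting path A3→B3 (+1); matched 3.
Augmenting path A4→B2→A1→B4 (+1); matched 4.
No augmenting path remains; maximum matching = 4.
König certificate: {A1, A2, A3, B2} is a vertex cover of size 4 (every listed pair touches it), so no matching can be larger.

4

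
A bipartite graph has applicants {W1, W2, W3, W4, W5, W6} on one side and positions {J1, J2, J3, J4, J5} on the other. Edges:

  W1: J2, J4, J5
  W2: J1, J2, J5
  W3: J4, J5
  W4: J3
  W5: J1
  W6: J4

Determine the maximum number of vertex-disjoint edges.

Unit-capacity flow: source→left, listed edges, right→sink; max matching = max flow.
Augmenting path W1→J2 (+1); matched 1.
Augmenting path W2→J1 (+1); matched 2.
Augmenting path W3→J4 (+1); matched 3.
Augmenting path W4→J3 (+1); matched 4.
Augmenting path W5→J1→W2→J5 (+1); matched 5.
No augmenting path remains; maximum matching = 5.
König certificate: {W4, J1, J2, J4, J5} is a vertex cover of size 5 (every listed pair touches it), so no matching can be larger.

5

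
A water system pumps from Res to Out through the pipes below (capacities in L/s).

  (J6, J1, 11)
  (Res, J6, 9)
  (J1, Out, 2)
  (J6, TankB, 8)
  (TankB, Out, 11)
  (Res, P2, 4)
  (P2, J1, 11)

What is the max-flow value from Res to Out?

Augment Res→J6→J1→Out: bottleneck 2, flow now 2.
Augment Res→J6→TankB→Out: bottleneck 7, flow now 9.
Augment Res→P2→J1→J6→TankB→Out: bottleneck 1, flow now 10. (uses reverse residual edge)
No augmenting path remains; maximum flow = 10.
In the residual graph, reachable from Res: {Res, J6, P2, J1}.
Min-cut edges: J6→TankB (8), J1→Out (2); capacity 8 + 2 = 10.
This cut is saturated, so no flow can exceed 10.

10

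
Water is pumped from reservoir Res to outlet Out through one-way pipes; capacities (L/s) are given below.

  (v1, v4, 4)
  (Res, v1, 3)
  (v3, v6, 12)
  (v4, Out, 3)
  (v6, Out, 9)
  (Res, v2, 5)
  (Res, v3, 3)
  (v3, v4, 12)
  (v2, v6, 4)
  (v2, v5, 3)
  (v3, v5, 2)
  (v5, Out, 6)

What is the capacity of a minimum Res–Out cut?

11

Augment Res→v1→v4→Out: bottleneck 3, flow now 3.
Augment Res→v2→v5→Out: bottleneck 3, flow now 6.
Augment Res→v2→v6→Out: bottleneck 2, flow now 8.
Augment Res→v3→v5→Out: bottleneck 2, flow now 10.
Augment Res→v3→v6→Out: bottleneck 1, flow now 11.
No augmenting path remains; maximum flow = 11.
By max-flow min-cut, the minimum cut capacity equals the max flow.
In the residual graph, reachable from Res: {Res}.
Min-cut edges: Res→v1 (3), Res→v2 (5), Res→v3 (3); capacity 3 + 5 + 3 = 11.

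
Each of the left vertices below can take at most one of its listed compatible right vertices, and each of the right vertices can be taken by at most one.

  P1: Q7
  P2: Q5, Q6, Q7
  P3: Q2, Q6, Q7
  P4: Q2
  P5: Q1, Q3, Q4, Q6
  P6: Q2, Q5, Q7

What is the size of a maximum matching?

5

Unit-capacity flow: source→left, listed edges, right→sink; max matching = max flow.
Augmenting path P1→Q7 (+1); matched 1.
Augmenting path P2→Q5 (+1); matched 2.
Augmenting path P3→Q2 (+1); matched 3.
Augmenting path P5→Q1 (+1); matched 4.
Augmenting path P4→Q2→P3→Q6 (+1); matched 5.
No augmenting path remains; maximum matching = 5.
König certificate: {P5, Q2, Q5, Q6, Q7} is a vertex cover of size 5 (every listed pair touches it), so no matching can be larger.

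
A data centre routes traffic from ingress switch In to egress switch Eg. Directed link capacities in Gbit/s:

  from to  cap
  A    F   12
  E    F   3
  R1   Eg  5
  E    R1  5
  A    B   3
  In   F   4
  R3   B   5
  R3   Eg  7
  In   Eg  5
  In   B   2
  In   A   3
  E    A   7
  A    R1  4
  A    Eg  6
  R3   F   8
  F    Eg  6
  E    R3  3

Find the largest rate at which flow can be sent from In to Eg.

Augment In→Eg: bottleneck 5, flow now 5.
Augment In→A→Eg: bottleneck 3, flow now 8.
Augment In→F→Eg: bottleneck 4, flow now 12.
No augmenting path remains; maximum flow = 12.
In the residual graph, reachable from In: {In, B}.
Min-cut edges: In→A (3), In→F (4), In→Eg (5); capacity 3 + 4 + 5 = 12.
This cut is saturated, so no flow can exceed 12.

12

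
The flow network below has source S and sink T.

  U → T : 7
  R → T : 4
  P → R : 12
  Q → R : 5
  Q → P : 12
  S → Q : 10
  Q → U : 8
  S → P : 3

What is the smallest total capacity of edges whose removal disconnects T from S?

Augment S→P→R→T: bottleneck 3, flow now 3.
Augment S→Q→R→T: bottleneck 1, flow now 4.
Augment S→Q→U→T: bottleneck 7, flow now 11.
No augmenting path remains; maximum flow = 11.
By max-flow min-cut, the minimum cut capacity equals the max flow.
In the residual graph, reachable from S: {S, P, Q, R, U}.
Min-cut edges: R→T (4), U→T (7); capacity 4 + 7 = 11.

11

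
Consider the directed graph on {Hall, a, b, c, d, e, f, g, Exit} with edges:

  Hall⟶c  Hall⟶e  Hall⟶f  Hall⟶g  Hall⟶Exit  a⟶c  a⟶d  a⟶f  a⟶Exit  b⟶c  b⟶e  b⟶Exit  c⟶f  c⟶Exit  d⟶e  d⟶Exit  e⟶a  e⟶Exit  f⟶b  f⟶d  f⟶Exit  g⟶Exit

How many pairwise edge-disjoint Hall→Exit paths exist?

5

Assign every edge capacity 1; by Menger, the answer equals the max flow.
Path Hall→Exit (+1); total 1.
Path Hall→c→Exit (+1); total 2.
Path Hall→e→Exit (+1); total 3.
Path Hall→f→Exit (+1); total 4.
Path Hall→g→Exit (+1); total 5.
No residual Hall→Exit path; max flow = 5.
Certifying cut of size 5: {Hall→Exit, Hall→c, Hall→e, Hall→f, Hall→g}.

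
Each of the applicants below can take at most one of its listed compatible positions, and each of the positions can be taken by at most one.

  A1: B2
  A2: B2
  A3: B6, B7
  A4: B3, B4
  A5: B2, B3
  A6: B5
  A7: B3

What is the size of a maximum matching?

Unit-capacity flow: source→left, listed edges, right→sink; max matching = max flow.
Augmenting path A1→B2 (+1); matched 1.
Augmenting path A3→B6 (+1); matched 2.
Augmenting path A4→B3 (+1); matched 3.
Augmenting path A6→B5 (+1); matched 4.
Augmenting path A5→B3→A4→B4 (+1); matched 5.
No augmenting path remains; maximum matching = 5.
König certificate: {A3, A4, A6, B2, B3} is a vertex cover of size 5 (every listed pair touches it), so no matching can be larger.

5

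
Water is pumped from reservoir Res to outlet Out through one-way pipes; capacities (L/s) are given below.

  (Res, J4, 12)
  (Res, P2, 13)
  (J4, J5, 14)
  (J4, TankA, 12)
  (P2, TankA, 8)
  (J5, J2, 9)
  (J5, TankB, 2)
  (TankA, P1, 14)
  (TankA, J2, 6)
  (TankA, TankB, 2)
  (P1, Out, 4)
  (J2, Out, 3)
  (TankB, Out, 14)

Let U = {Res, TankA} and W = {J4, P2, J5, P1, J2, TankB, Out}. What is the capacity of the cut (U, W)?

Edges leaving {Res, TankA}: Res→J4 (12), Res→P2 (13), TankA→P1 (14), TankA→J2 (6), TankA→TankB (2).
Cut capacity = 12 + 13 + 14 + 6 + 2 = 47.

47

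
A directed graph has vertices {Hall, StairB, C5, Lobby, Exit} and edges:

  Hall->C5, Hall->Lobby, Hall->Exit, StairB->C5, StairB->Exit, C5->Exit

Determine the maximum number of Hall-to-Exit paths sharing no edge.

Assign every edge capacity 1; by Menger, the answer equals the max flow.
Path Hall→Exit (+1); total 1.
Path Hall→C5→Exit (+1); total 2.
No residual Hall→Exit path; max flow = 2.
Certifying cut of size 2: {Hall→C5, Hall→Exit}.

2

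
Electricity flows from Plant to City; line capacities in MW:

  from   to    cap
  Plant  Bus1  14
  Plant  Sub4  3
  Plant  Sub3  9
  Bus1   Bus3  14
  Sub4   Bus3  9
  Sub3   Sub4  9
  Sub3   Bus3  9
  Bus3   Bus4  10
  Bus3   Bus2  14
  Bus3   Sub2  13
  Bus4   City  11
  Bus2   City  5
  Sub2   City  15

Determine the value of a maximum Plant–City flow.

Augment Plant→Bus1→Bus3→Bus4→City: bottleneck 10, flow now 10.
Augment Plant→Bus1→Bus3→Bus2→City: bottleneck 4, flow now 14.
Augment Plant→Sub4→Bus3→Bus2→City: bottleneck 1, flow now 15.
Augment Plant→Sub4→Bus3→Sub2→City: bottleneck 2, flow now 17.
Augment Plant→Sub3→Bus3→Sub2→City: bottleneck 9, flow now 26.
No augmenting path remains; maximum flow = 26.
In the residual graph, reachable from Plant: {Plant}.
Min-cut edges: Plant→Bus1 (14), Plant→Sub4 (3), Plant→Sub3 (9); capacity 14 + 3 + 9 = 26.
This cut is saturated, so no flow can exceed 26.

26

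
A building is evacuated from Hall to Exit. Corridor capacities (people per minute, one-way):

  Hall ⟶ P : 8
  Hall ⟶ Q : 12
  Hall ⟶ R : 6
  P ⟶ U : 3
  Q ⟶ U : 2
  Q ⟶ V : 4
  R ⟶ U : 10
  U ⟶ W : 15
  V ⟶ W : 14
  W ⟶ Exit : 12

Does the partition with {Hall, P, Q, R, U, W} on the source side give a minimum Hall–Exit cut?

No — its capacity is 16, but the minimum cut has capacity 12.

Given cut capacity: 4 + 12 = 16.
Augment Hall→P→U→W→Exit: bottleneck 3, flow now 3.
Augment Hall→Q→U→W→Exit: bottleneck 2, flow now 5.
Augment Hall→Q→V→W→Exit: bottleneck 4, flow now 9.
Augment Hall→R→U→W→Exit: bottleneck 3, flow now 12.
No augmenting path remains; maximum flow = 12.
In the residual graph, reachable from Hall: {Hall, P, Q, R, U, V, W}.
Min-cut edges: W→Exit (12); capacity 12 = 12.
Cut capacity 16 exceeds the max flow 12, so it is not minimum.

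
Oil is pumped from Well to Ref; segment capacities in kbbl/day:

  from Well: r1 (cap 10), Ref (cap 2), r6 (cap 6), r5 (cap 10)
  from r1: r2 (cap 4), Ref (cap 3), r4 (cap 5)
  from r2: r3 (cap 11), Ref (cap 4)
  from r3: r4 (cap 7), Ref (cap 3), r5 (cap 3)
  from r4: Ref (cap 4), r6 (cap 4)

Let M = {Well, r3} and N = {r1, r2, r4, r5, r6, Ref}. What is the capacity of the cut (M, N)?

41

Edges leaving {Well, r3}: Well→r1 (10), Well→r5 (10), Well→r6 (6), Well→Ref (2), r3→r4 (7), r3→r5 (3), r3→Ref (3).
Cut capacity = 10 + 10 + 6 + 2 + 7 + 3 + 3 = 41.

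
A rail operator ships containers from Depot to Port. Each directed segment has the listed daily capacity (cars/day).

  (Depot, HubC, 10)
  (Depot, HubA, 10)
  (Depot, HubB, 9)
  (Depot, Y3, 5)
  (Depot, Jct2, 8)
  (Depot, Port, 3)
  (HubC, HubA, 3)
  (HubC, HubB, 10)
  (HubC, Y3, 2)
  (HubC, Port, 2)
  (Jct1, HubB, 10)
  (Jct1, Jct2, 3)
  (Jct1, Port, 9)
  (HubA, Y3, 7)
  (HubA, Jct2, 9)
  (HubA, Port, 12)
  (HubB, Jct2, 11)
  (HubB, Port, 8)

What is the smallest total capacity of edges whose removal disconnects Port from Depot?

Augment Depot→Port: bottleneck 3, flow now 3.
Augment Depot→HubC→Port: bottleneck 2, flow now 5.
Augment Depot→HubA→Port: bottleneck 10, flow now 15.
Augment Depot→HubB→Port: bottleneck 8, flow now 23.
Augment Depot→HubC→HubA→Port: bottleneck 2, flow now 25.
No augmenting path remains; maximum flow = 25.
By max-flow min-cut, the minimum cut capacity equals the max flow.
In the residual graph, reachable from Depot: {Depot, HubC, HubA, HubB, Y3, Jct2}.
Min-cut edges: Depot→Port (3), HubC→Port (2), HubA→Port (12), HubB→Port (8); capacity 3 + 2 + 12 + 8 = 25.

25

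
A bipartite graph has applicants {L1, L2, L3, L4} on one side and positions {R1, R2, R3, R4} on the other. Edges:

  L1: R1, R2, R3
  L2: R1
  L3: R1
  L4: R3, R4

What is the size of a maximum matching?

3

Unit-capacity flow: source→left, listed edges, right→sink; max matching = max flow.
Augmenting path L1→R1 (+1); matched 1.
Augmenting path L4→R3 (+1); matched 2.
Augmenting path L2→R1→L1→R2 (+1); matched 3.
No augmenting path remains; maximum matching = 3.
König certificate: {L1, L4, R1} is a vertex cover of size 3 (every listed pair touches it), so no matching can be larger.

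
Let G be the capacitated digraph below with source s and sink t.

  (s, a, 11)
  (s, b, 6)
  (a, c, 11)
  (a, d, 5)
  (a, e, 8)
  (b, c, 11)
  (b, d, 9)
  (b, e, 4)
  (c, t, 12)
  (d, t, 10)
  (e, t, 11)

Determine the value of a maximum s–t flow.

17

Augment s→a→c→t: bottleneck 11, flow now 11.
Augment s→b→c→t: bottleneck 1, flow now 12.
Augment s→b→d→t: bottleneck 5, flow now 17.
No augmenting path remains; maximum flow = 17.
In the residual graph, reachable from s: {s}.
Min-cut edges: s→a (11), s→b (6); capacity 11 + 6 = 17.
This cut is saturated, so no flow can exceed 17.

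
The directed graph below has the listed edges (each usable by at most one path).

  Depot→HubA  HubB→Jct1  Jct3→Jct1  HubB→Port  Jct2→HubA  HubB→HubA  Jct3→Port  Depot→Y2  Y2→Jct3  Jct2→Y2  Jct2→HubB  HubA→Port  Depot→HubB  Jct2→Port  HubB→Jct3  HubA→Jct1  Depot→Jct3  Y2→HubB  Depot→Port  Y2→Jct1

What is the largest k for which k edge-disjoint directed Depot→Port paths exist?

4

Assign every edge capacity 1; by Menger, the answer equals the max flow.
Path Depot→Port (+1); total 1.
Path Depot→HubB→Port (+1); total 2.
Path Depot→HubA→Port (+1); total 3.
Path Depot→Jct3→Port (+1); total 4.
No residual Depot→Port path; max flow = 4.
Certifying cut of size 4: {Depot→Port, HubA→Port, HubB→Port, Jct3→Port}.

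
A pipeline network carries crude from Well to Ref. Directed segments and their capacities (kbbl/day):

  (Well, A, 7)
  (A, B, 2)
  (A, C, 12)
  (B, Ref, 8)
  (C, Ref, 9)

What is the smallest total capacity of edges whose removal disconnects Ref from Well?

7

Augment Well→A→B→Ref: bottleneck 2, flow now 2.
Augment Well→A→C→Ref: bottleneck 5, flow now 7.
No augmenting path remains; maximum flow = 7.
By max-flow min-cut, the minimum cut capacity equals the max flow.
In the residual graph, reachable from Well: {Well}.
Min-cut edges: Well→A (7); capacity 7 = 7.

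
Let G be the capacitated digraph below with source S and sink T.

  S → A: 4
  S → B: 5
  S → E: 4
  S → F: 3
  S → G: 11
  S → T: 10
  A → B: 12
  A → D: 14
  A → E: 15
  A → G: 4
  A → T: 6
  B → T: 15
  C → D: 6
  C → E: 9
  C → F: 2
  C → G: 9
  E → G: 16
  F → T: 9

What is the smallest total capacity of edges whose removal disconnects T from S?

22

Augment S→T: bottleneck 10, flow now 10.
Augment S→A→T: bottleneck 4, flow now 14.
Augment S→B→T: bottleneck 5, flow now 19.
Augment S→F→T: bottleneck 3, flow now 22.
No augmenting path remains; maximum flow = 22.
By max-flow min-cut, the minimum cut capacity equals the max flow.
In the residual graph, reachable from S: {S, E, G}.
Min-cut edges: S→A (4), S→B (5), S→F (3), S→T (10); capacity 4 + 5 + 3 + 10 = 22.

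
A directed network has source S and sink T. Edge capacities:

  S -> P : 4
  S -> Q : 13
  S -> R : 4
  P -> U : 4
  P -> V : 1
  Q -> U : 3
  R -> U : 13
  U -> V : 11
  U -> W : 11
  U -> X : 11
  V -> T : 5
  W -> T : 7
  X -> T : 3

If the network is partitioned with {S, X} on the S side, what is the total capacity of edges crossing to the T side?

24

Edges leaving {S, X}: S→P (4), S→Q (13), S→R (4), X→T (3).
Cut capacity = 4 + 13 + 4 + 3 = 24.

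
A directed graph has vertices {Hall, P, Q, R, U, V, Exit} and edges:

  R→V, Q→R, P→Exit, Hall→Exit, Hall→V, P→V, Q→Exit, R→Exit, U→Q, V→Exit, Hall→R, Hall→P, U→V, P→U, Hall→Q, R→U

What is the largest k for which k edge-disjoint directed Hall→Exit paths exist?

5

Assign every edge capacity 1; by Menger, the answer equals the max flow.
Path Hall→Exit (+1); total 1.
Path Hall→P→Exit (+1); total 2.
Path Hall→Q→Exit (+1); total 3.
Path Hall→R→Exit (+1); total 4.
Path Hall→V→Exit (+1); total 5.
No residual Hall→Exit path; max flow = 5.
Certifying cut of size 5: {Hall→Exit, Hall→P, Hall→Q, Hall→R, Hall→V}.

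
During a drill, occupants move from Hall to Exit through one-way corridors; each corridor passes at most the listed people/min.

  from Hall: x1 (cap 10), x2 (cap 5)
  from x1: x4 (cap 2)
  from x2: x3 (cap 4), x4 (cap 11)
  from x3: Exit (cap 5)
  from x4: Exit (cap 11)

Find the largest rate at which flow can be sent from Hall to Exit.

Augment Hall→x1→x4→Exit: bottleneck 2, flow now 2.
Augment Hall→x2→x3→Exit: bottleneck 4, flow now 6.
Augment Hall→x2→x4→Exit: bottleneck 1, flow now 7.
No augmenting path remains; maximum flow = 7.
In the residual graph, reachable from Hall: {Hall, x1}.
Min-cut edges: Hall→x2 (5), x1→x4 (2); capacity 5 + 2 = 7.
This cut is saturated, so no flow can exceed 7.

7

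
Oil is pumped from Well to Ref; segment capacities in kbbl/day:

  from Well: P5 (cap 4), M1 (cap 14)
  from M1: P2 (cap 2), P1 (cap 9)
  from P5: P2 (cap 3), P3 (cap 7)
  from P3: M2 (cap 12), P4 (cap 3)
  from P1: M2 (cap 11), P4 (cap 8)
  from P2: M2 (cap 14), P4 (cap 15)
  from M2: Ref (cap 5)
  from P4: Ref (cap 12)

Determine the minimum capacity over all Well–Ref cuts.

Augment Well→M1→P1→M2→Ref: bottleneck 5, flow now 5.
Augment Well→M1→P1→P4→Ref: bottleneck 4, flow now 9.
Augment Well→M1→P2→P4→Ref: bottleneck 2, flow now 11.
Augment Well→P5→P3→P4→Ref: bottleneck 3, flow now 14.
Augment Well→P5→P2→P4→Ref: bottleneck 1, flow now 15.
No augmenting path remains; maximum flow = 15.
By max-flow min-cut, the minimum cut capacity equals the max flow.
In the residual graph, reachable from Well: {Well, M1}.
Min-cut edges: Well→P5 (4), M1→P1 (9), M1→P2 (2); capacity 4 + 9 + 2 = 15.

15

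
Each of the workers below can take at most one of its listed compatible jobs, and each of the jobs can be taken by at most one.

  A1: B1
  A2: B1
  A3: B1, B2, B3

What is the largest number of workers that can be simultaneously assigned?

2

Unit-capacity flow: source→left, listed edges, right→sink; max matching = max flow.
Augmenting path A1→B1 (+1); matched 1.
Augmenting path A3→B2 (+1); matched 2.
No augmenting path remains; maximum matching = 2.
König certificate: {A3, B1} is a vertex cover of size 2 (every listed pair touches it), so no matching can be larger.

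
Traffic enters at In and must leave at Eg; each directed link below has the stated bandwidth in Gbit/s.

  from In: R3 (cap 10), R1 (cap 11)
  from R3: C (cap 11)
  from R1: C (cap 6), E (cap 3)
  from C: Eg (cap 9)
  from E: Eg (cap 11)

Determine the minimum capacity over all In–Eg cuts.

12

Augment In→R3→C→Eg: bottleneck 9, flow now 9.
Augment In→R1→E→Eg: bottleneck 3, flow now 12.
No augmenting path remains; maximum flow = 12.
By max-flow min-cut, the minimum cut capacity equals the max flow.
In the residual graph, reachable from In: {In, R3, R1, C}.
Min-cut edges: R1→E (3), C→Eg (9); capacity 3 + 9 = 12.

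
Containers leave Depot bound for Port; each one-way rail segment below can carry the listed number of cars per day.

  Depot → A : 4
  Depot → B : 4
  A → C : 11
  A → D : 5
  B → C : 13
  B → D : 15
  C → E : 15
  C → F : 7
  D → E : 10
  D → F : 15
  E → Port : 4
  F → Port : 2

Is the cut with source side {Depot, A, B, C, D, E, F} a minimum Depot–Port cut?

Yes — it is a minimum cut (capacity 6).

Given cut capacity: 4 + 2 = 6.
Augment Depot→A→C→E→Port: bottleneck 4, flow now 4.
Augment Depot→B→C→F→Port: bottleneck 2, flow now 6.
No augmenting path remains; maximum flow = 6.
Cut capacity 6 equals the max flow, so it is a minimum cut.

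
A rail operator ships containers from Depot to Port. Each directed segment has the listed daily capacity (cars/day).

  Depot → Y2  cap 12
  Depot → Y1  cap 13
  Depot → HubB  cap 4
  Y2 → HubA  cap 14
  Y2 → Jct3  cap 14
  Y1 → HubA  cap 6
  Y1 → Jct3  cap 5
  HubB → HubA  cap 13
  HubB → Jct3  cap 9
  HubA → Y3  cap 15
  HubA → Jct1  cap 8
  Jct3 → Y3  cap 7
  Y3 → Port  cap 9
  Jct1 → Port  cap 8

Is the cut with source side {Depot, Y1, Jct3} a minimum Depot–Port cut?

Given cut capacity: 12 + 4 + 6 + 7 = 29.
Augment Depot→Y2→HubA→Y3→Port: bottleneck 9, flow now 9.
Augment Depot→Y2→HubA→Jct1→Port: bottleneck 3, flow now 12.
Augment Depot→Y1→HubA→Jct1→Port: bottleneck 5, flow now 17.
No augmenting path remains; maximum flow = 17.
In the residual graph, reachable from Depot: {Depot, Y2, Y1, HubB, HubA, Jct3, Y3}.
Min-cut edges: HubA→Jct1 (8), Y3→Port (9); capacity 8 + 9 = 17.
Cut capacity 29 exceeds the max flow 17, so it is not minimum.

No — its capacity is 29, but the minimum cut has capacity 17.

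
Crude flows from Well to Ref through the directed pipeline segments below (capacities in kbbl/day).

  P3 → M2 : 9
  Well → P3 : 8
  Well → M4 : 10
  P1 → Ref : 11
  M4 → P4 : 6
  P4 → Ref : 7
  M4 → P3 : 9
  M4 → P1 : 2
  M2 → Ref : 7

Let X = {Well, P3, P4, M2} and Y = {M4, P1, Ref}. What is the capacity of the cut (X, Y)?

24

Edges leaving {Well, P3, P4, M2}: Well→M4 (10), P4→Ref (7), M2→Ref (7).
Cut capacity = 10 + 7 + 7 = 24.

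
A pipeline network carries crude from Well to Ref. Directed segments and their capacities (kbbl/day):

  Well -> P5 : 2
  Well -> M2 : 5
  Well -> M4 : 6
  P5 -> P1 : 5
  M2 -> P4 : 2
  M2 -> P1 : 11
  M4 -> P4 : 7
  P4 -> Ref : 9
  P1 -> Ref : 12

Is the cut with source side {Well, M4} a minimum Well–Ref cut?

Given cut capacity: 2 + 5 + 7 = 14.
Augment Well→P5→P1→Ref: bottleneck 2, flow now 2.
Augment Well→M2→P4→Ref: bottleneck 2, flow now 4.
Augment Well→M2→P1→Ref: bottleneck 3, flow now 7.
Augment Well→M4→P4→Ref: bottleneck 6, flow now 13.
No augmenting path remains; maximum flow = 13.
In the residual graph, reachable from Well: {Well}.
Min-cut edges: Well→P5 (2), Well→M2 (5), Well→M4 (6); capacity 2 + 5 + 6 = 13.
Cut capacity 14 exceeds the max flow 13, so it is not minimum.

No — its capacity is 14, but the minimum cut has capacity 13.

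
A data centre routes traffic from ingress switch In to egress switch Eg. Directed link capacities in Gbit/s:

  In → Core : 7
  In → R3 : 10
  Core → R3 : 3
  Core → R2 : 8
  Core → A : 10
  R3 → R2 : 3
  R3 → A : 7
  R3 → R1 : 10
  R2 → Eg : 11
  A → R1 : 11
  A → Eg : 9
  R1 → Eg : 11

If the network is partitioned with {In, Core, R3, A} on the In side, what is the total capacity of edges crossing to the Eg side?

Edges leaving {In, Core, R3, A}: Core→R2 (8), R3→R2 (3), R3→R1 (10), A→R1 (11), A→Eg (9).
Cut capacity = 8 + 3 + 10 + 11 + 9 = 41.

41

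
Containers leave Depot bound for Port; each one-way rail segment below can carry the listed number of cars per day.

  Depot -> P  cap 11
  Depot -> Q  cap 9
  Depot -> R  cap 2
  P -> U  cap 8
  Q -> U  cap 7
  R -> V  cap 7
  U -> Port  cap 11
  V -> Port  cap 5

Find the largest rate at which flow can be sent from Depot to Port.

Augment Depot→P→U→Port: bottleneck 8, flow now 8.
Augment Depot→Q→U→Port: bottleneck 3, flow now 11.
Augment Depot→R→V→Port: bottleneck 2, flow now 13.
No augmenting path remains; maximum flow = 13.
In the residual graph, reachable from Depot: {Depot, P, Q, U}.
Min-cut edges: Depot→R (2), U→Port (11); capacity 2 + 11 = 13.
This cut is saturated, so no flow can exceed 13.

13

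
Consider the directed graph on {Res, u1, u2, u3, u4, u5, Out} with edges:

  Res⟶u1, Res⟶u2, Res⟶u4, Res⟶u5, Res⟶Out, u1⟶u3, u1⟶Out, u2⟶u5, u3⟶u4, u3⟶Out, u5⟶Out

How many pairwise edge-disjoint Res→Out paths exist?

Assign every edge capacity 1; by Menger, the answer equals the max flow.
Path Res→Out (+1); total 1.
Path Res→u1→Out (+1); total 2.
Path Res→u5→Out (+1); total 3.
No residual Res→Out path; max flow = 3.
Certifying cut of size 3: {Res→Out, Res→u1, u5→Out}.

3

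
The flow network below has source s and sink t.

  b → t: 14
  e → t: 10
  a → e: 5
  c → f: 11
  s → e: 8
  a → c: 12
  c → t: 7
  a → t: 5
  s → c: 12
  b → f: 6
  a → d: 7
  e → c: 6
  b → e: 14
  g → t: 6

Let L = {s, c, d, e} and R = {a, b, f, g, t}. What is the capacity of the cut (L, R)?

Edges leaving {s, c, d, e}: c→f (11), c→t (7), e→t (10).
Cut capacity = 11 + 7 + 10 = 28.

28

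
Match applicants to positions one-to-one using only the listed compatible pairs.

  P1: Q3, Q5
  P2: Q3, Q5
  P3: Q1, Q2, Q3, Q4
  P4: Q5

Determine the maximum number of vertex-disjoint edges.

3

Unit-capacity flow: source→left, listed edges, right→sink; max matching = max flow.
Augmenting path P1→Q3 (+1); matched 1.
Augmenting path P2→Q5 (+1); matched 2.
Augmenting path P3→Q1 (+1); matched 3.
No augmenting path remains; maximum matching = 3.
König certificate: {P3, Q3, Q5} is a vertex cover of size 3 (every listed pair touches it), so no matching can be larger.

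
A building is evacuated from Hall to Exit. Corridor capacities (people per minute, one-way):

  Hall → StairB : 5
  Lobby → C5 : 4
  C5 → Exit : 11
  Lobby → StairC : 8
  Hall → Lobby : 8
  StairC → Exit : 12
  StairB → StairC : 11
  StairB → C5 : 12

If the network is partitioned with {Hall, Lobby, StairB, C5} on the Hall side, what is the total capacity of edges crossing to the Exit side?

30

Edges leaving {Hall, Lobby, StairB, C5}: Lobby→StairC (8), StairB→StairC (11), C5→Exit (11).
Cut capacity = 8 + 11 + 11 = 30.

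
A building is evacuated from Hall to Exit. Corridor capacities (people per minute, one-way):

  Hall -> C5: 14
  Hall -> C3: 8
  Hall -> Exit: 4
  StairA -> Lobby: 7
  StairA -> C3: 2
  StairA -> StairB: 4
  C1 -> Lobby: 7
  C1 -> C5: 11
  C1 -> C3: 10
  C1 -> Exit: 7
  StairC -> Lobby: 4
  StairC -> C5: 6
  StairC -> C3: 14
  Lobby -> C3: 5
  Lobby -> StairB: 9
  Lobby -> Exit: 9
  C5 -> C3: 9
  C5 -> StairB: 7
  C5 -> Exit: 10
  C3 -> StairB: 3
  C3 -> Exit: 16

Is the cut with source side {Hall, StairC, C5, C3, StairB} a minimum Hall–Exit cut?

No — its capacity is 34, but the minimum cut has capacity 26.

Given cut capacity: 4 + 4 + 10 + 16 = 34.
Augment Hall→Exit: bottleneck 4, flow now 4.
Augment Hall→C5→Exit: bottleneck 10, flow now 14.
Augment Hall→C3→Exit: bottleneck 8, flow now 22.
Augment Hall→C5→C3→Exit: bottleneck 4, flow now 26.
No augmenting path remains; maximum flow = 26.
In the residual graph, reachable from Hall: {Hall}.
Min-cut edges: Hall→C5 (14), Hall→C3 (8), Hall→Exit (4); capacity 14 + 8 + 4 = 26.
Cut capacity 34 exceeds the max flow 26, so it is not minimum.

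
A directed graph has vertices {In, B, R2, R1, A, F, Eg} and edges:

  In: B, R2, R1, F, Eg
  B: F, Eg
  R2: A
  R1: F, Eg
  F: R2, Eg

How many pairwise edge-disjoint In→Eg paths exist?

4

Assign every edge capacity 1; by Menger, the answer equals the max flow.
Path In→Eg (+1); total 1.
Path In→B→Eg (+1); total 2.
Path In→R1→Eg (+1); total 3.
Path In→F→Eg (+1); total 4.
No residual In→Eg path; max flow = 4.
Certifying cut of size 4: {In→B, In→Eg, In→F, In→R1}.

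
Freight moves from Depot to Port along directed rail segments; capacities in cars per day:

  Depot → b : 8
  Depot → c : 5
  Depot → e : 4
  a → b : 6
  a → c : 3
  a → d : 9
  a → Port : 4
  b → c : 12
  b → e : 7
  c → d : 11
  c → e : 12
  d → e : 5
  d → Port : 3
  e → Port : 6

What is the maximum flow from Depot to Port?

9

Augment Depot→e→Port: bottleneck 4, flow now 4.
Augment Depot→b→e→Port: bottleneck 2, flow now 6.
Augment Depot→c→d→Port: bottleneck 3, flow now 9.
No augmenting path remains; maximum flow = 9.
In the residual graph, reachable from Depot: {Depot, b, c, d, e}.
Min-cut edges: d→Port (3), e→Port (6); capacity 3 + 6 = 9.
This cut is saturated, so no flow can exceed 9.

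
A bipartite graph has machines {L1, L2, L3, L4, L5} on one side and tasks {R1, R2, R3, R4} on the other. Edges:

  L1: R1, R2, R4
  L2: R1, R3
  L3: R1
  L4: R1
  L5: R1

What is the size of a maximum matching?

Unit-capacity flow: source→left, listed edges, right→sink; max matching = max flow.
Augmenting path L1→R1 (+1); matched 1.
Augmenting path L2→R3 (+1); matched 2.
Augmenting path L3→R1→L1→R2 (+1); matched 3.
No augmenting path remains; maximum matching = 3.
König certificate: {L1, L2, R1} is a vertex cover of size 3 (every listed pair touches it), so no matching can be larger.

3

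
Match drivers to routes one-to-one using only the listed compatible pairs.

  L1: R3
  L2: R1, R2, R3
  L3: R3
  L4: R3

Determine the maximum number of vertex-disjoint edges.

Unit-capacity flow: source→left, listed edges, right→sink; max matching = max flow.
Augmenting path L1→R3 (+1); matched 1.
Augmenting path L2→R1 (+1); matched 2.
No augmenting path remains; maximum matching = 2.
König certificate: {L2, R3} is a vertex cover of size 2 (every listed pair touches it), so no matching can be larger.

2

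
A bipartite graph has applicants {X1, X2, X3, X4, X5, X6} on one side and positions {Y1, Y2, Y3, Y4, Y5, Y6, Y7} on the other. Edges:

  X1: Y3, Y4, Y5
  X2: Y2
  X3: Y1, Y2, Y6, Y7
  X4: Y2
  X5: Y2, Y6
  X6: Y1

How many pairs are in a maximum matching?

Unit-capacity flow: source→left, listed edges, right→sink; max matching = max flow.
Augmenting path X1→Y3 (+1); matched 1.
Augmenting path X2→Y2 (+1); matched 2.
Augmenting path X3→Y1 (+1); matched 3.
Augmenting path X5→Y6 (+1); matched 4.
Augmenting path X6→Y1→X3→Y7 (+1); matched 5.
No augmenting path remains; maximum matching = 5.
König certificate: {X1, X3, X5, X6, Y2} is a vertex cover of size 5 (every listed pair touches it), so no matching can be larger.

5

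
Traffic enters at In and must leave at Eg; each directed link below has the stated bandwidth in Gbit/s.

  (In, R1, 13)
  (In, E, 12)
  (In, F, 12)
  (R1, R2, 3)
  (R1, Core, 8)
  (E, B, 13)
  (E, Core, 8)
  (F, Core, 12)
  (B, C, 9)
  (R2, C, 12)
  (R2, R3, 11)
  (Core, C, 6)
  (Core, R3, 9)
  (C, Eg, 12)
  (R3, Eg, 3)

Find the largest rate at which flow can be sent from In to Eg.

Augment In→R1→R2→C→Eg: bottleneck 3, flow now 3.
Augment In→R1→Core→C→Eg: bottleneck 6, flow now 9.
Augment In→R1→Core→R3→Eg: bottleneck 2, flow now 11.
Augment In→E→B→C→Eg: bottleneck 3, flow now 14.
Augment In→E→Core→R3→Eg: bottleneck 1, flow now 15.
No augmenting path remains; maximum flow = 15.
In the residual graph, reachable from In: {In, R1, E, F, B, R2, Core, C, R3}.
Min-cut edges: C→Eg (12), R3→Eg (3); capacity 12 + 3 = 15.
This cut is saturated, so no flow can exceed 15.

15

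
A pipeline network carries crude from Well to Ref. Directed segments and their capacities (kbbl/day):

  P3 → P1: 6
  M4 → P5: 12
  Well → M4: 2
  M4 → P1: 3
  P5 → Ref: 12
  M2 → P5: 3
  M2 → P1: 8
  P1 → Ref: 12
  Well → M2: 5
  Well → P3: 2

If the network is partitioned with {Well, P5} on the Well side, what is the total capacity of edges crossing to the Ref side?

21

Edges leaving {Well, P5}: Well→M2 (5), Well→M4 (2), Well→P3 (2), P5→Ref (12).
Cut capacity = 5 + 2 + 2 + 12 = 21.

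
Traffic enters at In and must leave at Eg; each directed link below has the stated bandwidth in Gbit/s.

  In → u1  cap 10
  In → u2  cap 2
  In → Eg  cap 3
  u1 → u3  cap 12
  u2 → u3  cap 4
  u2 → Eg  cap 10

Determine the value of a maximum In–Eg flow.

Augment In→Eg: bottleneck 3, flow now 3.
Augment In→u2→Eg: bottleneck 2, flow now 5.
No augmenting path remains; maximum flow = 5.
In the residual graph, reachable from In: {In, u1, u3}.
Min-cut edges: In→u2 (2), In→Eg (3); capacity 2 + 3 = 5.
This cut is saturated, so no flow can exceed 5.

5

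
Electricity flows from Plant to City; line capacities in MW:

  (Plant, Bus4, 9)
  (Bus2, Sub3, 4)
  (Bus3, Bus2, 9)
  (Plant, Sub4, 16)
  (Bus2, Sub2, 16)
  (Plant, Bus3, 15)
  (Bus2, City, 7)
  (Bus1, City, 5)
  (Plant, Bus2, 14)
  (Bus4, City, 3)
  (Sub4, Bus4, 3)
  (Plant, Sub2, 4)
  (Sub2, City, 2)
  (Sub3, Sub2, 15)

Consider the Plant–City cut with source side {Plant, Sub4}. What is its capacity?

45

Edges leaving {Plant, Sub4}: Plant→Bus3 (15), Plant→Bus2 (14), Plant→Bus4 (9), Plant→Sub2 (4), Sub4→Bus4 (3).
Cut capacity = 15 + 14 + 9 + 4 + 3 = 45.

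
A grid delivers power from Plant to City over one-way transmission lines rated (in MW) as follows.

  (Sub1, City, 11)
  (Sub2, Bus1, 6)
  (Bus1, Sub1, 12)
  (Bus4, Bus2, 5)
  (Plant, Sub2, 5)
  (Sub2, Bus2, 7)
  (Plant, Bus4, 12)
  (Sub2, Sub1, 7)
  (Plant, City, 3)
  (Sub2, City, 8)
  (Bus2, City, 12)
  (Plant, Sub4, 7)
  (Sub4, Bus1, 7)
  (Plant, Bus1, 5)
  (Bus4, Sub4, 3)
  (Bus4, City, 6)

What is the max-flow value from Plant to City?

Augment Plant→City: bottleneck 3, flow now 3.
Augment Plant→Bus4→City: bottleneck 6, flow now 9.
Augment Plant→Sub2→City: bottleneck 5, flow now 14.
Augment Plant→Bus4→Bus2→City: bottleneck 5, flow now 19.
Augment Plant→Bus1→Sub1→City: bottleneck 5, flow now 24.
Augment Plant→Sub4→Bus1→Sub1→City: bottleneck 6, flow now 30.
No augmenting path remains; maximum flow = 30.
In the residual graph, reachable from Plant: {Plant, Bus4, Sub4, Bus1, Sub1}.
Min-cut edges: Plant→Sub2 (5), Plant→City (3), Bus4→Bus2 (5), Bus4→City (6), Sub1→City (11); capacity 5 + 3 + 5 + 6 + 11 = 30.
This cut is saturated, so no flow can exceed 30.

30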